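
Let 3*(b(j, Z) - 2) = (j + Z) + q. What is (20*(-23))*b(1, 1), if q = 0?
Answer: -3680/3 ≈ -1226.7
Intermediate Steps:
b(j, Z) = 2 + Z/3 + j/3 (b(j, Z) = 2 + ((j + Z) + 0)/3 = 2 + ((Z + j) + 0)/3 = 2 + (Z + j)/3 = 2 + (Z/3 + j/3) = 2 + Z/3 + j/3)
(20*(-23))*b(1, 1) = (20*(-23))*(2 + (⅓)*1 + (⅓)*1) = -460*(2 + ⅓ + ⅓) = -460*8/3 = -3680/3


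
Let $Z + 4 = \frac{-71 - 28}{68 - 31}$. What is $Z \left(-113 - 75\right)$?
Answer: $\frac{46436}{37} \approx 1255.0$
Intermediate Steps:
$Z = - \frac{247}{37}$ ($Z = -4 + \frac{-71 - 28}{68 - 31} = -4 - \frac{99}{37} = - \frac{247}{37} \approx -6.6757$)
$Z \left(-113 - 75\right) = - \frac{247 \left(-113 - 75\right)}{37} = \left(- \frac{247}{37}\right) \left(-188\right) = \frac{46436}{37}$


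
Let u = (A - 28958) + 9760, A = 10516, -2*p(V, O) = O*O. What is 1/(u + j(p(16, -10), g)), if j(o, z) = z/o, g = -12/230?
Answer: -2875/24960747 ≈ -0.00011518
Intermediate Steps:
p(V, O) = -O²/2 (p(V, O) = -O*O/2 = -O²/2)
g = -6/115 (g = -12*1/230 = -6/115 ≈ -0.052174)
u = -8682 (u = (10516 - 28958) + 9760 = -18442 + 9760 = -8682)
1/(u + j(p(16, -10), g)) = 1/(-8682 - 6/(115*((-½*(-10)²)))) = 1/(-8682 - 6/(115*((-½*100)))) = 1/(-8682 - 6/115/(-50)) = 1/(-8682 - 6/115*(-1/50)) = 1/(-8682 + 3/2875) = 1/(-24960747/2875) = -2875/24960747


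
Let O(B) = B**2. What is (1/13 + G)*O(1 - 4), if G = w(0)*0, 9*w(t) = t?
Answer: 9/13 ≈ 0.69231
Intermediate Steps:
w(t) = t/9
G = 0 (G = ((1/9)*0)*0 = 0*0 = 0)
(1/13 + G)*O(1 - 4) = (1/13 + 0)*(1 - 4)**2 = (1/13 + 0)*(-3)**2 = (1/13)*9 = 9/13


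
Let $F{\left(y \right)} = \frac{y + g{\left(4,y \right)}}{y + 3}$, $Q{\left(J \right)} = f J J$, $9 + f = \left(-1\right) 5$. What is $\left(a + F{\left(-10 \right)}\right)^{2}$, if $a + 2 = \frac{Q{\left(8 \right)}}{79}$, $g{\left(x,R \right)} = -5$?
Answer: $\frac{38353249}{305809} \approx 125.42$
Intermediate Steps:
$f = -14$ ($f = -9 - 5 = -14$)
$Q{\left(J \right)} = - 14 J^{2}$ ($Q{\left(J \right)} = - 14 J J = - 14 J^{2}$)
$F{\left(y \right)} = \frac{-5 + y}{3 + y}$ ($F{\left(y \right)} = \frac{y - 5}{y + 3} = \frac{-5 + y}{3 + y}$)
$a = - \frac{1054}{79}$ ($a = -2 + \frac{\left(-14\right) 8^{2}}{79} = -2 + \left(-14\right) 64 \cdot \frac{1}{79} = -2 - \frac{896}{79} = - \frac{1054}{79} \approx -13.342$)
$\left(a + F{\left(-10 \right)}\right)^{2} = \left(- \frac{1054}{79} + \frac{-5 - 10}{3 - 10}\right)^{2} = \left(- \frac{1054}{79} + \frac{1}{-7} \left(-15\right)\right)^{2} = \left(- \frac{1054}{79} - - \frac{15}{7}\right)^{2} = \left(- \frac{1054}{79} + \frac{15}{7}\right)^{2} = \left(- \frac{6193}{553}\right)^{2} = \frac{38353249}{305809}$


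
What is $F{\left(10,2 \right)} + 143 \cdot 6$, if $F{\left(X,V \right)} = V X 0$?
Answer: $858$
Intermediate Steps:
$F{\left(X,V \right)} = 0$
$F{\left(10,2 \right)} + 143 \cdot 6 = 0 + 143 \cdot 6 = 0 + 858 = 858$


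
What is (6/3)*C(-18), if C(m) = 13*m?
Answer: -468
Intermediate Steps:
(6/3)*C(-18) = (6/3)*(13*(-18)) = (6*(⅓))*(-234) = 2*(-234) = -468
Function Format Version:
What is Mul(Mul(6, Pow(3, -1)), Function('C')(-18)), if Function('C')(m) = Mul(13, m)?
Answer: -468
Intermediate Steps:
Mul(Mul(6, Pow(3, -1)), Function('C')(-18)) = Mul(Mul(6, Pow(3, -1)), Mul(13, -18)) = Mul(Mul(6, Rational(1, 3)), -234) = Mul(2, -234) = -468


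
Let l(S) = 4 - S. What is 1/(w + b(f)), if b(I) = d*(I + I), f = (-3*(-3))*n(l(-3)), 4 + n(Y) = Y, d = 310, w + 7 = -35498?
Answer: -1/18765 ≈ -5.3291e-5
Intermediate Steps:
w = -35505 (w = -7 - 35498 = -35505)
n(Y) = -4 + Y
f = 27 (f = (-3*(-3))*(-4 + (4 - 1*(-3))) = 9*(-4 + (4 + 3)) = 9*(-4 + 7) = 9*3 = 27)
b(I) = 620*I (b(I) = 310*(I + I) = 310*(2*I) = 620*I)
1/(w + b(f)) = 1/(-35505 + 620*27) = 1/(-35505 + 16740) = 1/(-18765) = -1/18765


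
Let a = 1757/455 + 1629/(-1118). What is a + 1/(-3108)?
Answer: 20884519/8686860 ≈ 2.4042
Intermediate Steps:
a = 13441/5590 (a = 1757*(1/455) + 1629*(-1/1118) = 251/65 - 1629/1118 = 13441/5590 ≈ 2.4045)
a + 1/(-3108) = 13441/5590 + 1/(-3108) = 13441/5590 - 1/3108 = 20884519/8686860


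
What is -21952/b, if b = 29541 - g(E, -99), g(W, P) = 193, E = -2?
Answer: -5488/7337 ≈ -0.74799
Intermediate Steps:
b = 29348 (b = 29541 - 1*193 = 29541 - 193 = 29348)
-21952/b = -21952/29348 = -21952*1/29348 = -5488/7337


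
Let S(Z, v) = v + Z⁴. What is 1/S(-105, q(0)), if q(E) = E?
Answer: 1/121550625 ≈ 8.2270e-9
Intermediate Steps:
1/S(-105, q(0)) = 1/(0 + (-105)⁴) = 1/(0 + 121550625) = 1/121550625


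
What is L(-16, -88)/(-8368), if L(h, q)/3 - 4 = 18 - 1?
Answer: -63/8368 ≈ -0.0075287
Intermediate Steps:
L(h, q) = 63 (L(h, q) = 12 + 3*(18 - 1) = 12 + 3*17 = 12 + 51 = 63)
L(-16, -88)/(-8368) = 63/(-8368) = 63*(-1/8368) = -63/8368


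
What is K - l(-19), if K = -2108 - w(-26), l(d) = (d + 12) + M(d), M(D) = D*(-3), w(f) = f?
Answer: -2132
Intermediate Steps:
M(D) = -3*D
l(d) = 12 - 2*d (l(d) = (d + 12) - 3*d = (12 + d) - 3*d = 12 - 2*d)
K = -2082 (K = -2108 - 1*(-26) = -2108 + 26 = -2082)
K - l(-19) = -2082 - (12 - 2*(-19)) = -2082 - (12 + 38) = -2082 - 1*50 = -2082 - 50 = -2132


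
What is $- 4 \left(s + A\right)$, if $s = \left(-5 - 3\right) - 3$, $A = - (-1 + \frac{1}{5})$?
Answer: $\frac{204}{5} \approx 40.8$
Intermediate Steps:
$A = \frac{4}{5}$ ($A = - (-1 + \frac{1}{5}) = \left(-1\right) \left(- \frac{4}{5}\right) = \frac{4}{5} \approx 0.8$)
$s = -11$ ($s = -8 - 3 = -11$)
$- 4 \left(s + A\right) = - 4 \left(-11 + \frac{4}{5}\right) = \left(-4\right) \left(- \frac{51}{5}\right) = \frac{204}{5}$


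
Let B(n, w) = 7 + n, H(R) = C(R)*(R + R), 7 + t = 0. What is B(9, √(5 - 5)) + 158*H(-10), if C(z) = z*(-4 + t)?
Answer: -347584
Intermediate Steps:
t = -7 (t = -7 + 0 = -7)
C(z) = -11*z (C(z) = z*(-4 - 7) = z*(-11) = -11*z)
H(R) = -22*R² (H(R) = (-11*R)*(R + R) = (-11*R)*(2*R) = -22*R²)
B(9, √(5 - 5)) + 158*H(-10) = (7 + 9) + 158*(-22*(-10)²) = 16 + 158*(-22*100) = 16 + 158*(-2200) = 16 - 347600 = -347584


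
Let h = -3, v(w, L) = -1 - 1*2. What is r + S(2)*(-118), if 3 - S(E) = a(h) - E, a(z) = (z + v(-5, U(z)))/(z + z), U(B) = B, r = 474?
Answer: 2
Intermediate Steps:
v(w, L) = -3 (v(w, L) = -1 - 2 = -3)
a(z) = (-3 + z)/(2*z) (a(z) = (z - 3)/(z + z) = (-3 + z)/((2*z)) = (-3 + z)*(1/(2*z)) = (-3 + z)/(2*z))
S(E) = 2 + E (S(E) = 3 - ((½)*(-3 - 3)/(-3) - E) = 3 - ((½)*(-⅓)*(-6) - E) = 3 - (1 - E) = 3 + (-1 + E) = 2 + E)
r + S(2)*(-118) = 474 + (2 + 2)*(-118) = 474 + 4*(-118) = 474 - 472 = 2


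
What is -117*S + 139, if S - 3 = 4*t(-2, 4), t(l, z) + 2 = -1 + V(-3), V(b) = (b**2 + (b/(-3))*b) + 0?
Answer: -1616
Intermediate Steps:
V(b) = 2*b**2/3 (V(b) = (b**2 + (b*(-1/3))*b) + 0 = (b**2 + (-b/3)*b) + 0 = (b**2 - b**2/3) + 0 = 2*b**2/3 + 0 = 2*b**2/3)
t(l, z) = 3 (t(l, z) = -2 + (-1 + (2/3)*(-3)**2) = -2 + (-1 + (2/3)*9) = -2 + (-1 + 6) = -2 + 5 = 3)
S = 15 (S = 3 + 4*3 = 3 + 12 = 15)
-117*S + 139 = -117*15 + 139 = -1755 + 139 = -1616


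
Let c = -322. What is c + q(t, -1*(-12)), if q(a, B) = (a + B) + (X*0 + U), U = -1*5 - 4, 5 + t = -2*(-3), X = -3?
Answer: -318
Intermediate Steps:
t = 1 (t = -5 - 2*(-3) = -5 + 6 = 1)
U = -9 (U = -5 - 4 = -9)
q(a, B) = -9 + B + a (q(a, B) = (a + B) + (-3*0 - 9) = (B + a) + (0 - 9) = (B + a) - 9 = -9 + B + a)
c + q(t, -1*(-12)) = -322 + (-9 - 1*(-12) + 1) = -322 + (-9 + 12 + 1) = -322 + 4 = -318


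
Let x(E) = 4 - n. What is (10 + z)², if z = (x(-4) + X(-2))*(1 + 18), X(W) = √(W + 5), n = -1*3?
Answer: 21532 + 5434*√3 ≈ 30944.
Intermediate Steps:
n = -3
X(W) = √(5 + W)
x(E) = 7 (x(E) = 4 - 1*(-3) = 4 + 3 = 7)
z = 133 + 19*√3 (z = (7 + √(5 - 2))*(1 + 18) = (7 + √3)*19 = 133 + 19*√3 ≈ 165.91)
(10 + z)² = (10 + (133 + 19*√3))² = (143 + 19*√3)²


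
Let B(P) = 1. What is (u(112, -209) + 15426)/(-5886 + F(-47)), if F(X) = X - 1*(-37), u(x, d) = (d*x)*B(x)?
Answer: 3991/2948 ≈ 1.3538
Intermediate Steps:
u(x, d) = d*x (u(x, d) = (d*x)*1 = d*x)
F(X) = 37 + X (F(X) = X + 37 = 37 + X)
(u(112, -209) + 15426)/(-5886 + F(-47)) = (-209*112 + 15426)/(-5886 + (37 - 47)) = (-23408 + 15426)/(-5886 - 10) = -7982/(-5896) = -7982*(-1/5896) = 3991/2948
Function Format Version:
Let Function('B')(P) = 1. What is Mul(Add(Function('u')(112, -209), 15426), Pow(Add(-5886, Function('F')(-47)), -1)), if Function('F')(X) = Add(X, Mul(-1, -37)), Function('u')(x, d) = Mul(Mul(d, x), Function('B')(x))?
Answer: Rational(3991, 2948) ≈ 1.3538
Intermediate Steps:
Function('u')(x, d) = Mul(d, x) (Function('u')(x, d) = Mul(Mul(d, x), 1) = Mul(d, x))
Function('F')(X) = Add(37, X) (Function('F')(X) = Add(X, 37) = Add(37, X))
Mul(Add(Function('u')(112, -209), 15426), Pow(Add(-5886, Function('F')(-47)), -1)) = Mul(Add(Mul(-209, 112), 15426), Pow(Add(-5886, Add(37, -47)), -1)) = Mul(Add(-23408, 15426), Pow(Add(-5886, -10), -1)) = Mul(-7982, Pow(-5896, -1)) = Mul(-7982, Rational(-1, 5896)) = Rational(3991, 2948)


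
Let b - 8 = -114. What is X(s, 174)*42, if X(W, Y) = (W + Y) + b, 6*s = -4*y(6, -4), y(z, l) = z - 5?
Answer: 2828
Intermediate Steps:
y(z, l) = -5 + z
b = -106 (b = 8 - 114 = -106)
s = -⅔ (s = (-4*(-5 + 6))/6 = (-4*1)/6 = (⅙)*(-4) = -⅔ ≈ -0.66667)
X(W, Y) = -106 + W + Y (X(W, Y) = (W + Y) - 106 = -106 + W + Y)
X(s, 174)*42 = (-106 - ⅔ + 174)*42 = (202/3)*42 = 2828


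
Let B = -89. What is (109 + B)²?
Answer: 400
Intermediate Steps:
(109 + B)² = (109 - 89)² = 20² = 400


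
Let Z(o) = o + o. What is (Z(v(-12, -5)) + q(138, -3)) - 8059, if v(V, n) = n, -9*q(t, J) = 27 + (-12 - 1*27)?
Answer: -24203/3 ≈ -8067.7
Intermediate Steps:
q(t, J) = 4/3 (q(t, J) = -(27 + (-12 - 1*27))/9 = -(27 + (-12 - 27))/9 = -(27 - 39)/9 = -⅑*(-12) = 4/3)
Z(o) = 2*o
(Z(v(-12, -5)) + q(138, -3)) - 8059 = (2*(-5) + 4/3) - 8059 = (-10 + 4/3) - 8059 = -26/3 - 8059 = -24203/3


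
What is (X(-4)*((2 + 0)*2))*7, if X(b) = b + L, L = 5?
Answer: 28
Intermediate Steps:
X(b) = 5 + b (X(b) = b + 5 = 5 + b)
(X(-4)*((2 + 0)*2))*7 = ((5 - 4)*((2 + 0)*2))*7 = (1*(2*2))*7 = (1*4)*7 = 4*7 = 28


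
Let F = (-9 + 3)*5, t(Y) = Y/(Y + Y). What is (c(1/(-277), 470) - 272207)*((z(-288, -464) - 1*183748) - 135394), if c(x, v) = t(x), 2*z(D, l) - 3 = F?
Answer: 347504806443/4 ≈ 8.6876e+10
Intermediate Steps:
t(Y) = ½ (t(Y) = Y/((2*Y)) = Y*(1/(2*Y)) = ½)
F = -30 (F = -6*5 = -30)
z(D, l) = -27/2 (z(D, l) = 3/2 + (½)*(-30) = 3/2 - 15 = -27/2)
c(x, v) = ½
(c(1/(-277), 470) - 272207)*((z(-288, -464) - 1*183748) - 135394) = (½ - 272207)*((-27/2 - 1*183748) - 135394) = -544413*((-27/2 - 183748) - 135394)/2 = -544413*(-367523/2 - 135394)/2 = -544413/2*(-638311/2) = 347504806443/4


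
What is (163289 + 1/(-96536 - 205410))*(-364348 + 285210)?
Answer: -1950928193290617/150973 ≈ -1.2922e+10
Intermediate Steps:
(163289 + 1/(-96536 - 205410))*(-364348 + 285210) = (163289 + 1/(-301946))*(-79138) = (163289 - 1/301946)*(-79138) = (49304460393/301946)*(-79138) = -1950928193290617/150973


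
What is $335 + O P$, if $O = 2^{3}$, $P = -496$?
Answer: $-3633$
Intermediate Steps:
$O = 8$
$335 + O P = 335 + 8 \left(-496\right) = 335 - 3968 = -3633$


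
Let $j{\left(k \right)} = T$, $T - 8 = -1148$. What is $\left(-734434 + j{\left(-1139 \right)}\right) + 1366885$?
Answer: $631311$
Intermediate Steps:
$T = -1140$ ($T = 8 - 1148 = -1140$)
$j{\left(k \right)} = -1140$
$\left(-734434 + j{\left(-1139 \right)}\right) + 1366885 = \left(-734434 - 1140\right) + 1366885 = -735574 + 1366885 = 631311$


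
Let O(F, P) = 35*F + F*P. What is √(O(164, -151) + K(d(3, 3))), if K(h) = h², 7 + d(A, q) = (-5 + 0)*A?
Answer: 6*I*√515 ≈ 136.16*I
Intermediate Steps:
d(A, q) = -7 - 5*A (d(A, q) = -7 + (-5 + 0)*A = -7 - 5*A)
√(O(164, -151) + K(d(3, 3))) = √(164*(35 - 151) + (-7 - 5*3)²) = √(164*(-116) + (-7 - 15)²) = √(-19024 + (-22)²) = √(-19024 + 484) = √(-18540) = 6*I*√515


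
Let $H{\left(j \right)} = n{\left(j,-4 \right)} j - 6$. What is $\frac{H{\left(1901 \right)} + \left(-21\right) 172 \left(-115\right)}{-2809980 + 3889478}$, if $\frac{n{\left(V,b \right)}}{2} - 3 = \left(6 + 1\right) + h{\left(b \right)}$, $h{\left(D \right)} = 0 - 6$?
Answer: $\frac{215291}{539749} \approx 0.39887$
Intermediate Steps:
$h{\left(D \right)} = -6$ ($h{\left(D \right)} = 0 - 6 = -6$)
$n{\left(V,b \right)} = 8$ ($n{\left(V,b \right)} = 6 + 2 \left(\left(6 + 1\right) - 6\right) = 6 + 2 \left(7 - 6\right) = 6 + 2 \cdot 1 = 6 + 2 = 8$)
$H{\left(j \right)} = -6 + 8 j$ ($H{\left(j \right)} = 8 j - 6 = -6 + 8 j$)
$\frac{H{\left(1901 \right)} + \left(-21\right) 172 \left(-115\right)}{-2809980 + 3889478} = \frac{\left(-6 + 8 \cdot 1901\right) + \left(-21\right) 172 \left(-115\right)}{-2809980 + 3889478} = \frac{\left(-6 + 15208\right) - -415380}{1079498} = \left(15202 + 415380\right) \frac{1}{1079498} = 430582 \cdot \frac{1}{1079498} = \frac{215291}{539749}$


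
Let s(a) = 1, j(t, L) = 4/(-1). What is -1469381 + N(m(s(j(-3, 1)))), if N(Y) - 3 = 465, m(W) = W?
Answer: -1468913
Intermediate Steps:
j(t, L) = -4 (j(t, L) = 4*(-1) = -4)
N(Y) = 468 (N(Y) = 3 + 465 = 468)
-1469381 + N(m(s(j(-3, 1)))) = -1469381 + 468 = -1468913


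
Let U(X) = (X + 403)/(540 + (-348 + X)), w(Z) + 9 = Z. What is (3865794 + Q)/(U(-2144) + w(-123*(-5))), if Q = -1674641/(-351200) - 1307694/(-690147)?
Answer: 19052156849555784749/2990997412017075 ≈ 6369.8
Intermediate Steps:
w(Z) = -9 + Z
Q = 538336865009/80793208800 (Q = -1674641*(-1/351200) - 1307694*(-1/690147) = 1674641/351200 + 435898/230049 = 538336865009/80793208800 ≈ 6.6631)
U(X) = (403 + X)/(192 + X)
(3865794 + Q)/(U(-2144) + w(-123*(-5))) = (3865794 + 538336865009/80793208800)/((403 - 2144)/(192 - 2144) + (-9 - 123*(-5))) = 312330440156652209/(80793208800*(-1741/(-1952) + (-9 + 615))) = 312330440156652209/(80793208800*(-1/1952*(-1741) + 606)) = 312330440156652209/(80793208800*(1741/1952 + 606)) = 312330440156652209/(80793208800*(1184653/1952)) = (312330440156652209/80793208800)*(1952/1184653) = 19052156849555784749/2990997412017075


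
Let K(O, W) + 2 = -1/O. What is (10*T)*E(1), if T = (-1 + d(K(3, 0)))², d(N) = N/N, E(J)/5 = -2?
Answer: 0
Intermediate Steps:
K(O, W) = -2 - 1/O
E(J) = -10 (E(J) = 5*(-2) = -10)
d(N) = 1
T = 0 (T = (-1 + 1)² = 0² = 0)
(10*T)*E(1) = (10*0)*(-10) = 0*(-10) = 0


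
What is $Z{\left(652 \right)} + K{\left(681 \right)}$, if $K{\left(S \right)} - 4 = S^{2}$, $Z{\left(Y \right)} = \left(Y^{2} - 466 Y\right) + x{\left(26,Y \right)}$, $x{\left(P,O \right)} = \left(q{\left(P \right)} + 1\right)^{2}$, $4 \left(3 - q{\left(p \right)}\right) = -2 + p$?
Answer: $585041$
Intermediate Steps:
$q{\left(p \right)} = \frac{7}{2} - \frac{p}{4}$ ($q{\left(p \right)} = 3 - \frac{-2 + p}{4} = 3 - \left(- \frac{1}{2} + \frac{p}{4}\right) = \frac{7}{2} - \frac{p}{4}$)
$x{\left(P,O \right)} = \left(\frac{9}{2} - \frac{P}{4}\right)^{2}$ ($x{\left(P,O \right)} = \left(\left(\frac{7}{2} - \frac{P}{4}\right) + 1\right)^{2} = \left(\frac{9}{2} - \frac{P}{4}\right)^{2}$)
$Z{\left(Y \right)} = 4 + Y^{2} - 466 Y$ ($Z{\left(Y \right)} = \left(Y^{2} - 466 Y\right) + \frac{\left(-18 + 26\right)^{2}}{16} = \left(Y^{2} - 466 Y\right) + \frac{8^{2}}{16} = \left(Y^{2} - 466 Y\right) + \frac{1}{16} \cdot 64 = \left(Y^{2} - 466 Y\right) + 4 = 4 + Y^{2} - 466 Y$)
$K{\left(S \right)} = 4 + S^{2}$
$Z{\left(652 \right)} + K{\left(681 \right)} = \left(4 + 652^{2} - 303832\right) + \left(4 + 681^{2}\right) = \left(4 + 425104 - 303832\right) + \left(4 + 463761\right) = 121276 + 463765 = 585041$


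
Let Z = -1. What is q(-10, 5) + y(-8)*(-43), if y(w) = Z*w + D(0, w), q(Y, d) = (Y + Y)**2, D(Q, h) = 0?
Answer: 56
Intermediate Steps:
q(Y, d) = 4*Y**2 (q(Y, d) = (2*Y)**2 = 4*Y**2)
y(w) = -w (y(w) = -w + 0 = -w)
q(-10, 5) + y(-8)*(-43) = 4*(-10)**2 - 1*(-8)*(-43) = 4*100 + 8*(-43) = 400 - 344 = 56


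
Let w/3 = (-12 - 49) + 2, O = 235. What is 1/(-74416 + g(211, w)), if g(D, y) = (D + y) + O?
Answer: -1/74147 ≈ -1.3487e-5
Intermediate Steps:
w = -177 (w = 3*((-12 - 49) + 2) = 3*(-61 + 2) = 3*(-59) = -177)
g(D, y) = 235 + D + y (g(D, y) = (D + y) + 235 = 235 + D + y)
1/(-74416 + g(211, w)) = 1/(-74416 + (235 + 211 - 177)) = 1/(-74416 + 269) = 1/(-74147) = -1/74147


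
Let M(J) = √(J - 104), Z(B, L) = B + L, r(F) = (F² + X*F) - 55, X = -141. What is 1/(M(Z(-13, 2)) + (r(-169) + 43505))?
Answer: 19168/1837061143 - I*√115/9185305715 ≈ 1.0434e-5 - 1.1675e-9*I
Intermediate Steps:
r(F) = -55 + F² - 141*F (r(F) = (F² - 141*F) - 55 = -55 + F² - 141*F)
M(J) = √(-104 + J)
1/(M(Z(-13, 2)) + (r(-169) + 43505)) = 1/(√(-104 + (-13 + 2)) + ((-55 + (-169)² - 141*(-169)) + 43505)) = 1/(√(-104 - 11) + ((-55 + 28561 + 23829) + 43505)) = 1/(√(-115) + (52335 + 43505)) = 1/(I*√115 + 95840) = 1/(95840 + I*√115)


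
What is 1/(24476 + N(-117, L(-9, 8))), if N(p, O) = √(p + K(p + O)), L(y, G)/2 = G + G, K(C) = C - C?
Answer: 24476/599074693 - 3*I*√13/599074693 ≈ 4.0856e-5 - 1.8056e-8*I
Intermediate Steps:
K(C) = 0
L(y, G) = 4*G (L(y, G) = 2*(G + G) = 2*(2*G) = 4*G)
N(p, O) = √p (N(p, O) = √(p + 0) = √p)
1/(24476 + N(-117, L(-9, 8))) = 1/(24476 + √(-117)) = 1/(24476 + 3*I*√13)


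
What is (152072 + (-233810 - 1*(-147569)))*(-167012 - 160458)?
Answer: -21557677570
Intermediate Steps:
(152072 + (-233810 - 1*(-147569)))*(-167012 - 160458) = (152072 + (-233810 + 147569))*(-327470) = (152072 - 86241)*(-327470) = 65831*(-327470) = -21557677570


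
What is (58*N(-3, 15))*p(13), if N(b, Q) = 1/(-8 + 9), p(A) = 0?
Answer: 0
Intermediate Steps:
N(b, Q) = 1 (N(b, Q) = 1/1 = 1)
(58*N(-3, 15))*p(13) = (58*1)*0 = 58*0 = 0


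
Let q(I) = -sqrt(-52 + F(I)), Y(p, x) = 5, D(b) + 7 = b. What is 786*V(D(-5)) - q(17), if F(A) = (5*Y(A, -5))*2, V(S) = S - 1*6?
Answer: -14148 + I*sqrt(2) ≈ -14148.0 + 1.4142*I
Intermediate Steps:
D(b) = -7 + b
V(S) = -6 + S (V(S) = S - 6 = -6 + S)
F(A) = 50 (F(A) = (5*5)*2 = 25*2 = 50)
q(I) = -I*sqrt(2) (q(I) = -sqrt(-52 + 50) = -sqrt(-2) = -I*sqrt(2))
786*V(D(-5)) - q(17) = 786*(-6 + (-7 - 5)) - (-1)*I*sqrt(2) = 786*(-6 - 12) + I*sqrt(2) = 786*(-18) + I*sqrt(2) = -14148 + I*sqrt(2)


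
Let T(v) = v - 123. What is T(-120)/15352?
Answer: -243/15352 ≈ -0.015829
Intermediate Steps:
T(v) = -123 + v
T(-120)/15352 = (-123 - 120)/15352 = -243*1/15352 = -243/15352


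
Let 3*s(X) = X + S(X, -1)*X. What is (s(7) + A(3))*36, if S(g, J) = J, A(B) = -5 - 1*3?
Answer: -288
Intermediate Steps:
A(B) = -8 (A(B) = -5 - 3 = -8)
s(X) = 0 (s(X) = (X - X)/3 = (⅓)*0 = 0)
(s(7) + A(3))*36 = (0 - 8)*36 = -8*36 = -288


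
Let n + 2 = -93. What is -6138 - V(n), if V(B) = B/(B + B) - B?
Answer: -12467/2 ≈ -6233.5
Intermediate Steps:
n = -95 (n = -2 - 93 = -95)
V(B) = 1/2 - B (V(B) = B/((2*B)) - B = (1/(2*B))*B - B = 1/2 - B)
-6138 - V(n) = -6138 - (1/2 - 1*(-95)) = -6138 - (1/2 + 95) = -6138 - 1*191/2 = -6138 - 191/2 = -12467/2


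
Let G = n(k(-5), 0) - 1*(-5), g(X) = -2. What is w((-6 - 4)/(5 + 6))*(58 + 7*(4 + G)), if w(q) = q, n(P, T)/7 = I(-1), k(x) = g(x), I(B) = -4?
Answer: 750/11 ≈ 68.182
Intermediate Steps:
k(x) = -2
n(P, T) = -28 (n(P, T) = 7*(-4) = -28)
G = -23 (G = -28 - 1*(-5) = -28 + 5 = -23)
w((-6 - 4)/(5 + 6))*(58 + 7*(4 + G)) = ((-6 - 4)/(5 + 6))*(58 + 7*(4 - 23)) = (-10/11)*(58 + 7*(-19)) = (-10*1/11)*(58 - 133) = -10/11*(-75) = 750/11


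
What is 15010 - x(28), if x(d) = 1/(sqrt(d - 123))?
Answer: 15010 + I*sqrt(95)/95 ≈ 15010.0 + 0.1026*I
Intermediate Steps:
x(d) = 1/sqrt(-123 + d) (x(d) = 1/(sqrt(-123 + d)) = 1/sqrt(-123 + d))
15010 - x(28) = 15010 - 1/sqrt(-123 + 28) = 15010 - 1/sqrt(-95) = 15010 - (-1)*I*sqrt(95)/95 = 15010 + I*sqrt(95)/95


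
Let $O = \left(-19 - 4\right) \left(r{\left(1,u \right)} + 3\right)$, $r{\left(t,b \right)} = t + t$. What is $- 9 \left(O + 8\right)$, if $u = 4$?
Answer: $963$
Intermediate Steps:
$r{\left(t,b \right)} = 2 t$
$O = -115$ ($O = \left(-19 - 4\right) \left(2 \cdot 1 + 3\right) = - 23 \left(2 + 3\right) = \left(-23\right) 5 = -115$)
$- 9 \left(O + 8\right) = - 9 \left(-115 + 8\right) = \left(-9\right) \left(-107\right) = 963$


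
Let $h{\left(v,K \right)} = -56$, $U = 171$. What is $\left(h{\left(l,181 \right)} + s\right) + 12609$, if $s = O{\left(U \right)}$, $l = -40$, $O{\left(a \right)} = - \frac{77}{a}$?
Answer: $\frac{2146486}{171} \approx 12553.0$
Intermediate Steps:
$s = - \frac{77}{171} \approx -0.45029$
$\left(h{\left(l,181 \right)} + s\right) + 12609 = \left(-56 - \frac{77}{171}\right) + 12609 = - \frac{9653}{171} + 12609 = \frac{2146486}{171}$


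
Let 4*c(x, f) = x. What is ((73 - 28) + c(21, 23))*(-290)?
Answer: -29145/2 ≈ -14573.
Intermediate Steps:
c(x, f) = x/4
((73 - 28) + c(21, 23))*(-290) = ((73 - 28) + (1/4)*21)*(-290) = (45 + 21/4)*(-290) = (201/4)*(-290) = -29145/2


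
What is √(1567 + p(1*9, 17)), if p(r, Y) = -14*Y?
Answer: √1329 ≈ 36.455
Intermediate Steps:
√(1567 + p(1*9, 17)) = √(1567 - 14*17) = √(1567 - 238) = √1329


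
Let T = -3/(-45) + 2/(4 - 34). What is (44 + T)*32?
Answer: 1408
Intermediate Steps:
T = 0 (T = -3*(-1/45) + 2/(-30) = 1/15 + 2*(-1/30) = 1/15 - 1/15 = 0)
(44 + T)*32 = (44 + 0)*32 = 44*32 = 1408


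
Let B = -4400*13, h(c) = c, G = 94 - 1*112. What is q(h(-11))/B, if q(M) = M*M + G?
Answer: -103/57200 ≈ -0.0018007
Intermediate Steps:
G = -18 (G = 94 - 112 = -18)
q(M) = -18 + M² (q(M) = M*M - 18 = M² - 18 = -18 + M²)
B = -57200
q(h(-11))/B = (-18 + (-11)²)/(-57200) = (-18 + 121)*(-1/57200) = 103*(-1/57200) = -103/57200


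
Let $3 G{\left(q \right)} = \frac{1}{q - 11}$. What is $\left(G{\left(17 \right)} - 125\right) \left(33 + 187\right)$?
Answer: $- \frac{247390}{9} \approx -27488.0$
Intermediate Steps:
$G{\left(q \right)} = \frac{1}{3 \left(-11 + q\right)}$ ($G{\left(q \right)} = \frac{1}{3 \left(q - 11\right)} = \frac{1}{3 \left(-11 + q\right)}$)
$\left(G{\left(17 \right)} - 125\right) \left(33 + 187\right) = \left(\frac{1}{3 \left(-11 + 17\right)} - 125\right) \left(33 + 187\right) = \left(\frac{1}{3 \cdot 6} - 125\right) 220 = \left(\frac{1}{3} \cdot \frac{1}{6} - 125\right) 220 = \left(\frac{1}{18} - 125\right) 220 = \left(- \frac{2249}{18}\right) 220 = - \frac{247390}{9}$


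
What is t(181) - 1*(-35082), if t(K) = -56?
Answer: 35026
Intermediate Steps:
t(181) - 1*(-35082) = -56 - 1*(-35082) = -56 + 35082 = 35026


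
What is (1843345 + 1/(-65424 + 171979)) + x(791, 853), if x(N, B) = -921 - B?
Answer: 196228597906/106555 ≈ 1.8416e+6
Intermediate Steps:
(1843345 + 1/(-65424 + 171979)) + x(791, 853) = (1843345 + 1/(-65424 + 171979)) + (-921 - 1*853) = (1843345 + 1/106555) + (-921 - 853) = (1843345 + 1/106555) - 1774 = 196417626476/106555 - 1774 = 196228597906/106555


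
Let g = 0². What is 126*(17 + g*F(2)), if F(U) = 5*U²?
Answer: 2142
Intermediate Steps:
g = 0
126*(17 + g*F(2)) = 126*(17 + 0*(5*2²)) = 126*(17 + 0*(5*4)) = 126*(17 + 0*20) = 126*(17 + 0) = 126*17 = 2142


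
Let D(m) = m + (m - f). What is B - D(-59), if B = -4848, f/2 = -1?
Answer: -4732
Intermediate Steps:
f = -2 (f = 2*(-1) = -2)
D(m) = 2 + 2*m (D(m) = m + (m - 1*(-2)) = m + (m + 2) = m + (2 + m) = 2 + 2*m)
B - D(-59) = -4848 - (2 + 2*(-59)) = -4848 - (2 - 118) = -4848 - 1*(-116) = -4848 + 116 = -4732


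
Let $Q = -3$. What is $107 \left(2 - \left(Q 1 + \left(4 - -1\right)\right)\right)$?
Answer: $0$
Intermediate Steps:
$107 \left(2 - \left(Q 1 + \left(4 - -1\right)\right)\right) = 107 \left(2 - \left(\left(-3\right) 1 + \left(4 - -1\right)\right)\right) = 107 \left(2 - \left(-3 + \left(4 + 1\right)\right)\right) = 107 \left(2 - \left(-3 + 5\right)\right) = 107 \left(2 - 2\right) = 107 \cdot 0 = 0$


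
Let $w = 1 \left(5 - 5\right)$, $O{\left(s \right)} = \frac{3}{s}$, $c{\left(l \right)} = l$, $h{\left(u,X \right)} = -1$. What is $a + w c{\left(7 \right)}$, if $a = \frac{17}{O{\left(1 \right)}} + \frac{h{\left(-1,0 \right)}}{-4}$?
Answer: $\frac{71}{12} \approx 5.9167$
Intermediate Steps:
$a = \frac{71}{12}$ ($a = \frac{17}{3 \cdot 1^{-1}} - \frac{1}{-4} = \frac{17}{3 \cdot 1} - - \frac{1}{4} = \frac{17}{3} + \frac{1}{4} = \frac{71}{12} \approx 5.9167$)
$w = 0$ ($w = 1 \cdot 0 = 0$)
$a + w c{\left(7 \right)} = \frac{71}{12} + 0 \cdot 7 = \frac{71}{12} + 0 = \frac{71}{12}$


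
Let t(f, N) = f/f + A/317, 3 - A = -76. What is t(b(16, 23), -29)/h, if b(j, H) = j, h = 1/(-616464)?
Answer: -244119744/317 ≈ -7.7009e+5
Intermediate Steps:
h = -1/616464 ≈ -1.6222e-6
A = 79 (A = 3 - 1*(-76) = 3 + 76 = 79)
t(f, N) = 396/317 (t(f, N) = f/f + 79/317 = 1 + 79*(1/317) = 1 + 79/317 = 396/317)
t(b(16, 23), -29)/h = 396/(317*(-1/616464)) = (396/317)*(-616464) = -244119744/317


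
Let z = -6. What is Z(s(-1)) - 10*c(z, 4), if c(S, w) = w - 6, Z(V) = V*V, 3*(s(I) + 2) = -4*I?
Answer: 184/9 ≈ 20.444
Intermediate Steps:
s(I) = -2 - 4*I/3 (s(I) = -2 + (-4*I)/3 = -2 - 4*I/3)
Z(V) = V**2
c(S, w) = -6 + w
Z(s(-1)) - 10*c(z, 4) = (-2 - 4/3*(-1))**2 - 10*(-6 + 4) = (-2 + 4/3)**2 - 10*(-2) = (-2/3)**2 + 20 = 4/9 + 20 = 184/9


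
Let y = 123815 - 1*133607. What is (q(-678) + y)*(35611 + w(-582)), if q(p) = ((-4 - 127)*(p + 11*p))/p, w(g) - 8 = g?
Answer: -398160468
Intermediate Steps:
w(g) = 8 + g
y = -9792 (y = 123815 - 133607 = -9792)
q(p) = -1572 (q(p) = (-1572*p)/p = -1572)
(q(-678) + y)*(35611 + w(-582)) = (-1572 - 9792)*(35611 + (8 - 582)) = -11364*(35611 - 574) = -11364*35037 = -398160468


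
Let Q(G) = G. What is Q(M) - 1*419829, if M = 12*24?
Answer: -419541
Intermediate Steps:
M = 288
Q(M) - 1*419829 = 288 - 1*419829 = 288 - 419829 = -419541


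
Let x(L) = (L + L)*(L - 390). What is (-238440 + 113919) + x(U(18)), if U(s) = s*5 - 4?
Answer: -176809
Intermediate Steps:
U(s) = -4 + 5*s (U(s) = 5*s - 4 = -4 + 5*s)
x(L) = 2*L*(-390 + L) (x(L) = (2*L)*(-390 + L) = 2*L*(-390 + L))
(-238440 + 113919) + x(U(18)) = (-238440 + 113919) + 2*(-4 + 5*18)*(-390 + (-4 + 5*18)) = -124521 + 2*(-4 + 90)*(-390 + (-4 + 90)) = -124521 + 2*86*(-390 + 86) = -124521 + 2*86*(-304) = -124521 - 52288 = -176809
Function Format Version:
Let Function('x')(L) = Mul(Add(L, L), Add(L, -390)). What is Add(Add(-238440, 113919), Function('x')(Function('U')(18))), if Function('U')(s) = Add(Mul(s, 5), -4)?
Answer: -176809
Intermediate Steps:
Function('U')(s) = Add(-4, Mul(5, s)) (Function('U')(s) = Add(Mul(5, s), -4) = Add(-4, Mul(5, s)))
Function('x')(L) = Mul(2, L, Add(-390, L)) (Function('x')(L) = Mul(Mul(2, L), Add(-390, L)) = Mul(2, L, Add(-390, L)))
Add(Add(-238440, 113919), Function('x')(Function('U')(18))) = Add(Add(-238440, 113919), Mul(2, Add(-4, Mul(5, 18)), Add(-390, Add(-4, Mul(5, 18))))) = Add(-124521, Mul(2, Add(-4, 90), Add(-390, Add(-4, 90)))) = Add(-124521, Mul(2, 86, Add(-390, 86))) = Add(-124521, Mul(2, 86, -304)) = Add(-124521, -52288) = -176809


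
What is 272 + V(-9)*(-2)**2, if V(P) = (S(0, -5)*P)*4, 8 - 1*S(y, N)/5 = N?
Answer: -9088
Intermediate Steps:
S(y, N) = 40 - 5*N
V(P) = 260*P (V(P) = ((40 - 5*(-5))*P)*4 = ((40 + 25)*P)*4 = (65*P)*4 = 260*P)
272 + V(-9)*(-2)**2 = 272 + (260*(-9))*(-2)**2 = 272 - 2340*4 = 272 - 9360 = -9088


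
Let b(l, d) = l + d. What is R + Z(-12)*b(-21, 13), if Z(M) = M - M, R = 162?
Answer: 162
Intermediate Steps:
b(l, d) = d + l
Z(M) = 0
R + Z(-12)*b(-21, 13) = 162 + 0*(13 - 21) = 162 + 0*(-8) = 162 + 0 = 162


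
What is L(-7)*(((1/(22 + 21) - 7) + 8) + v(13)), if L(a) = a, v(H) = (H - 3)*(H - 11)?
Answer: -6328/43 ≈ -147.16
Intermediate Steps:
v(H) = (-11 + H)*(-3 + H) (v(H) = (-3 + H)*(-11 + H) = (-11 + H)*(-3 + H))
L(-7)*(((1/(22 + 21) - 7) + 8) + v(13)) = -7*(((1/(22 + 21) - 7) + 8) + (33 + 13**2 - 14*13)) = -7*(((1/43 - 7) + 8) + (33 + 169 - 182)) = -7*(((1/43 - 7) + 8) + 20) = -7*((-300/43 + 8) + 20) = -7*(44/43 + 20) = -7*904/43 = -6328/43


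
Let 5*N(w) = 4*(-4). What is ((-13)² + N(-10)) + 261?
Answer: 2134/5 ≈ 426.80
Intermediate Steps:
N(w) = -16/5 (N(w) = (4*(-4))/5 = (⅕)*(-16) = -16/5)
((-13)² + N(-10)) + 261 = ((-13)² - 16/5) + 261 = (169 - 16/5) + 261 = 829/5 + 261 = 2134/5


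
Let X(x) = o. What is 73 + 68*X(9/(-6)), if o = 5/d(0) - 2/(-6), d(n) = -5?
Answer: 83/3 ≈ 27.667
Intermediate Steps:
o = -⅔ (o = 5/(-5) - 2/(-6) = 5*(-⅕) - 2*(-⅙) = -1 + ⅓ = -⅔ ≈ -0.66667)
X(x) = -⅔
73 + 68*X(9/(-6)) = 73 + 68*(-⅔) = 73 - 136/3 = 83/3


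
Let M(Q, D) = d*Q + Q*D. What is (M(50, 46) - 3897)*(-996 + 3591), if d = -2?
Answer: -4403715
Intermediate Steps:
M(Q, D) = -2*Q + D*Q (M(Q, D) = -2*Q + Q*D = -2*Q + D*Q)
(M(50, 46) - 3897)*(-996 + 3591) = (50*(-2 + 46) - 3897)*(-996 + 3591) = (50*44 - 3897)*2595 = (2200 - 3897)*2595 = -1697*2595 = -4403715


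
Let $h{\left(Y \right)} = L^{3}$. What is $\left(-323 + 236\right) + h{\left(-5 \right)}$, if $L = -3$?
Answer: $-114$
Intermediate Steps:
$h{\left(Y \right)} = -27$ ($h{\left(Y \right)} = \left(-3\right)^{3} = -27$)
$\left(-323 + 236\right) + h{\left(-5 \right)} = \left(-323 + 236\right) - 27 = -87 - 27 = -114$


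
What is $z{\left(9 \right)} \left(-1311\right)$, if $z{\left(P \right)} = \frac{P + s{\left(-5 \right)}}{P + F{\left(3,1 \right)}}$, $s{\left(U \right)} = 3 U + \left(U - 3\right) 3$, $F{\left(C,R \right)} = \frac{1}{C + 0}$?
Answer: $\frac{58995}{14} \approx 4213.9$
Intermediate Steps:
$F{\left(C,R \right)} = \frac{1}{C}$
$s{\left(U \right)} = -9 + 6 U$ ($s{\left(U \right)} = 3 U + \left(U - 3\right) 3 = 3 U + \left(-3 + U\right) 3 = 3 U + \left(-9 + 3 U\right) = -9 + 6 U$)
$z{\left(P \right)} = \frac{-39 + P}{\frac{1}{3} + P}$ ($z{\left(P \right)} = \frac{P + \left(-9 + 6 \left(-5\right)\right)}{P + \frac{1}{3}} = \frac{P - 39}{P + \frac{1}{3}} = \frac{P - 39}{\frac{1}{3} + P} = \frac{-39 + P}{\frac{1}{3} + P}$)
$z{\left(9 \right)} \left(-1311\right) = \frac{3 \left(-39 + 9\right)}{1 + 3 \cdot 9} \left(-1311\right) = 3 \frac{1}{1 + 27} \left(-30\right) \left(-1311\right) = 3 \cdot \frac{1}{28} \left(-30\right) \left(-1311\right) = \left(- \frac{45}{14}\right) \left(-1311\right) = \frac{58995}{14}$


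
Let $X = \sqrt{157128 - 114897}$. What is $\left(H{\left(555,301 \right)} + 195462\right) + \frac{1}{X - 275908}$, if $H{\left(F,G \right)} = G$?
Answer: $\frac{14902494049202871}{76125182233} - \frac{\sqrt{42231}}{76125182233} \approx 1.9576 \cdot 10^{5}$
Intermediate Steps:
$X = \sqrt{42231} \approx 205.5$
$\left(H{\left(555,301 \right)} + 195462\right) + \frac{1}{X - 275908} = \left(301 + 195462\right) + \frac{1}{\sqrt{42231} - 275908} = 195763 + \frac{1}{-275908 + \sqrt{42231}}$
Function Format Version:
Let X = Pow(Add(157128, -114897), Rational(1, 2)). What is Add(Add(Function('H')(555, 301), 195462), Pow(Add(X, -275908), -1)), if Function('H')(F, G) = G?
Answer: Add(Rational(14902494049202871, 76125182233), Mul(Rational(-1, 76125182233), Pow(42231, Rational(1, 2)))) ≈ 1.9576e+5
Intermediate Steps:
X = Pow(42231, Rational(1, 2)) ≈ 205.50
Add(Add(Function('H')(555, 301), 195462), Pow(Add(X, -275908), -1)) = Add(Add(301, 195462), Pow(Add(Pow(42231, Rational(1, 2)), -275908), -1)) = Add(195763, Pow(Add(-275908, Pow(42231, Rational(1, 2))), -1))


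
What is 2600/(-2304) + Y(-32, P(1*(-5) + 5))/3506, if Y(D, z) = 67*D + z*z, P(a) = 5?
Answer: -874861/504864 ≈ -1.7329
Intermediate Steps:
Y(D, z) = z**2 + 67*D (Y(D, z) = 67*D + z**2 = z**2 + 67*D)
2600/(-2304) + Y(-32, P(1*(-5) + 5))/3506 = 2600/(-2304) + (5**2 + 67*(-32))/3506 = 2600*(-1/2304) + (25 - 2144)*(1/3506) = -325/288 - 2119*1/3506 = -325/288 - 2119/3506 = -874861/504864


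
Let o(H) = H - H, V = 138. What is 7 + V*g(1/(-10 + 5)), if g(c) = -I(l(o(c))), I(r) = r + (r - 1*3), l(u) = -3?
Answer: 1249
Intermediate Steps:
o(H) = 0
I(r) = -3 + 2*r (I(r) = r + (r - 3) = r + (-3 + r) = -3 + 2*r)
g(c) = 9 (g(c) = -(-3 + 2*(-3)) = -(-3 - 6) = -1*(-9) = 9)
7 + V*g(1/(-10 + 5)) = 7 + 138*9 = 7 + 1242 = 1249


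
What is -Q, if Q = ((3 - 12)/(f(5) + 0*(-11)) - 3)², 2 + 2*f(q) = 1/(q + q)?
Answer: -15129/361 ≈ -41.909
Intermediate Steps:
f(q) = -1 + 1/(4*q) (f(q) = -1 + 1/(2*(q + q)) = -1 + 1/(2*((2*q))) = -1 + (1/(2*q))/2 = -1 + 1/(4*q))
Q = 15129/361 (Q = ((3 - 12)/((¼ - 1*5)/5 + 0*(-11)) - 3)² = (-9/((¼ - 5)/5 + 0) - 3)² = (-9/((⅕)*(-19/4) + 0) - 3)² = (-9/(-19/20 + 0) - 3)² = (-9/(-19/20) - 3)² = (-9*(-20/19) - 3)² = (180/19 - 3)² = (123/19)² = 15129/361 ≈ 41.909)
-Q = -1*15129/361 = -15129/361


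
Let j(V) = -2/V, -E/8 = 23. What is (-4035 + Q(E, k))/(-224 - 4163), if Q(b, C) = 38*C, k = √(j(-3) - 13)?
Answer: 4035/4387 - 38*I*√111/13161 ≈ 0.91976 - 0.03042*I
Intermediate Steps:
E = -184 (E = -8*23 = -184)
k = I*√111/3 (k = √(-2/(-3) - 13) = √(-2*(-⅓) - 13) = √(⅔ - 13) = √(-37/3) = I*√111/3 ≈ 3.5119*I)
(-4035 + Q(E, k))/(-224 - 4163) = (-4035 + 38*(I*√111/3))/(-224 - 4163) = (-4035 + 38*I*√111/3)/(-4387) = (-4035 + 38*I*√111/3)*(-1/4387) = 4035/4387 - 38*I*√111/13161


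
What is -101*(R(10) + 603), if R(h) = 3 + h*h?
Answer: -71306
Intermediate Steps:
R(h) = 3 + h²
-101*(R(10) + 603) = -101*((3 + 10²) + 603) = -101*((3 + 100) + 603) = -101*(103 + 603) = -101*706 = -71306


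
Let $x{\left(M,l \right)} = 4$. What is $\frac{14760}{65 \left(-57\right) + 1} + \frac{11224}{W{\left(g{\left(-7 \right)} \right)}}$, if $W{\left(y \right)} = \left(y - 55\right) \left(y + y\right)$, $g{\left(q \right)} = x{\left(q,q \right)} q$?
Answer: $- \frac{422356}{269003} \approx -1.5701$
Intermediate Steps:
$g{\left(q \right)} = 4 q$
$W{\left(y \right)} = 2 y \left(-55 + y\right)$ ($W{\left(y \right)} = \left(-55 + y\right) 2 y = 2 y \left(-55 + y\right)$)
$\frac{14760}{65 \left(-57\right) + 1} + \frac{11224}{W{\left(g{\left(-7 \right)} \right)}} = \frac{14760}{65 \left(-57\right) + 1} + \frac{11224}{2 \cdot 4 \left(-7\right) \left(-55 + 4 \left(-7\right)\right)} = \frac{14760}{-3705 + 1} + \frac{11224}{2 \left(-28\right) \left(-55 - 28\right)} = \frac{14760}{-3704} + \frac{11224}{2 \left(-28\right) \left(-83\right)} = 14760 \left(- \frac{1}{3704}\right) + \frac{11224}{4648} = - \frac{1845}{463} + 11224 \cdot \frac{1}{4648} = - \frac{1845}{463} + \frac{1403}{581} = - \frac{422356}{269003}$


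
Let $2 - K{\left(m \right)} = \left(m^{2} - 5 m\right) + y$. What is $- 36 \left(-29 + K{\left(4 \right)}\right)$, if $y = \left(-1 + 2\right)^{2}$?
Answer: $864$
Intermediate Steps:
$y = 1$ ($y = 1^{2} = 1$)
$K{\left(m \right)} = 1 - m^{2} + 5 m$ ($K{\left(m \right)} = 2 - \left(\left(m^{2} - 5 m\right) + 1\right) = 2 - \left(1 + m^{2} - 5 m\right) = 1 - m^{2} + 5 m$)
$- 36 \left(-29 + K{\left(4 \right)}\right) = - 36 \left(-29 + \left(1 - 4^{2} + 5 \cdot 4\right)\right) = - 36 \left(-29 + \left(1 - 16 + 20\right)\right) = - 36 \left(-29 + 5\right) = \left(-36\right) \left(-24\right) = 864$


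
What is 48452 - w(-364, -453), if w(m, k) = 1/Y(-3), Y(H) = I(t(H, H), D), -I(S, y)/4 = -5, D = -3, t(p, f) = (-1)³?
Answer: 969039/20 ≈ 48452.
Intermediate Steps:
t(p, f) = -1
I(S, y) = 20 (I(S, y) = -4*(-5) = 20)
Y(H) = 20
w(m, k) = 1/20
48452 - w(-364, -453) = 48452 - 1*1/20 = 48452 - 1/20 = 969039/20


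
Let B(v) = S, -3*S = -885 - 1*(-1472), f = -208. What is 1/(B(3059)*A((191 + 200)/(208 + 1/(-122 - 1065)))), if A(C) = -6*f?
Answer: -1/244192 ≈ -4.0951e-6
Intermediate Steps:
A(C) = 1248 (A(C) = -6*(-208) = 1248)
S = -587/3 (S = -(-885 - 1*(-1472))/3 = -(-885 + 1472)/3 = -⅓*587 = -587/3 ≈ -195.67)
B(v) = -587/3
1/(B(3059)*A((191 + 200)/(208 + 1/(-122 - 1065)))) = 1/(-587/3*1248) = -3/587*1/1248 = -1/244192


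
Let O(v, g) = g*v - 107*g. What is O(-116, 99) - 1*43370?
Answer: -65447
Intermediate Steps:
O(v, g) = -107*g + g*v
O(-116, 99) - 1*43370 = 99*(-107 - 116) - 1*43370 = 99*(-223) - 43370 = -22077 - 43370 = -65447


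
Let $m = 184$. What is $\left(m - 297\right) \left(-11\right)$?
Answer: $1243$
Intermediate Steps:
$\left(m - 297\right) \left(-11\right) = \left(184 - 297\right) \left(-11\right) = \left(-113\right) \left(-11\right) = 1243$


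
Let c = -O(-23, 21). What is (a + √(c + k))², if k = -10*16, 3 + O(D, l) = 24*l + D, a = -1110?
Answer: (1110 - I*√638)² ≈ 1.2315e+6 - 56074.0*I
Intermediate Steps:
O(D, l) = -3 + D + 24*l (O(D, l) = -3 + (24*l + D) = -3 + (D + 24*l) = -3 + D + 24*l)
k = -160
c = -478 (c = -(-3 - 23 + 24*21) = -(-3 - 23 + 504) = -1*478 = -478)
(a + √(c + k))² = (-1110 + √(-478 - 160))² = (-1110 + √(-638))² = (-1110 + I*√638)²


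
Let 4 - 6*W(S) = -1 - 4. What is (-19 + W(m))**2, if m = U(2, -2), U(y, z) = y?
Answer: 1225/4 ≈ 306.25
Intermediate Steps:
m = 2
W(S) = 3/2 (W(S) = 2/3 - (-1 - 4)/6 = 2/3 - 1/6*(-5) = 2/3 + 5/6 = 3/2)
(-19 + W(m))**2 = (-19 + 3/2)**2 = (-35/2)**2 = 1225/4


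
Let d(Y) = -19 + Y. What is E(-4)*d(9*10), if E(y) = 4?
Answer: 284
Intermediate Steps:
E(-4)*d(9*10) = 4*(-19 + 9*10) = 4*(-19 + 90) = 4*71 = 284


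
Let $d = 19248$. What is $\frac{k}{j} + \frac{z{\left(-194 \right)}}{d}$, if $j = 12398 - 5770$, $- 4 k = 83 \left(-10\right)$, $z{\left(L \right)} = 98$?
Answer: $\frac{290219}{7973484} \approx 0.036398$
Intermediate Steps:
$k = \frac{415}{2}$ ($k = - \frac{83 \left(-10\right)}{4} = \left(- \frac{1}{4}\right) \left(-830\right) = \frac{415}{2} \approx 207.5$)
$j = 6628$ ($j = 12398 - 5770 = 6628$)
$\frac{k}{j} + \frac{z{\left(-194 \right)}}{d} = \frac{415}{2 \cdot 6628} + \frac{98}{19248} = \frac{415}{2} \cdot \frac{1}{6628} + 98 \cdot \frac{1}{19248} = \frac{415}{13256} + \frac{49}{9624} = \frac{290219}{7973484}$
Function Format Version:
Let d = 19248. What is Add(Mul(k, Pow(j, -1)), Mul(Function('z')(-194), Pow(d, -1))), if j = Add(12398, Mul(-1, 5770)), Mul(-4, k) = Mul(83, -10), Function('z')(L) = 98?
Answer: Rational(290219, 7973484) ≈ 0.036398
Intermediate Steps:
k = Rational(415, 2) (k = Mul(Rational(-1, 4), Mul(83, -10)) = Mul(Rational(-1, 4), -830) = Rational(415, 2) ≈ 207.50)
j = 6628 (j = Add(12398, -5770) = 6628)
Add(Mul(k, Pow(j, -1)), Mul(Function('z')(-194), Pow(d, -1))) = Add(Mul(Rational(415, 2), Pow(6628, -1)), Mul(98, Pow(19248, -1))) = Add(Mul(Rational(415, 2), Rational(1, 6628)), Mul(98, Rational(1, 19248))) = Add(Rational(415, 13256), Rational(49, 9624)) = Rational(290219, 7973484)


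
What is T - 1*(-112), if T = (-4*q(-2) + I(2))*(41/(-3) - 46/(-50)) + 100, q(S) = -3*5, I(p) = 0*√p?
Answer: -2764/5 ≈ -552.80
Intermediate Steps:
I(p) = 0
q(S) = -15
T = -3324/5 (T = (-4*(-15) + 0)*(41/(-3) - 46/(-50)) + 100 = (60 + 0)*(41*(-⅓) - 46*(-1/50)) + 100 = 60*(-41/3 + 23/25) + 100 = 60*(-956/75) + 100 = -3824/5 + 100 = -3324/5 ≈ -664.80)
T - 1*(-112) = -3324/5 - 1*(-112) = -3324/5 + 112 = -2764/5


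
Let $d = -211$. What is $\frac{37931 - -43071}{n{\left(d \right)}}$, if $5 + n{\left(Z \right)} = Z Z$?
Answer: $\frac{40501}{22258} \approx 1.8196$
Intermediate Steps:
$n{\left(Z \right)} = -5 + Z^{2}$ ($n{\left(Z \right)} = -5 + Z Z = -5 + Z^{2}$)
$\frac{37931 - -43071}{n{\left(d \right)}} = \frac{37931 - -43071}{-5 + \left(-211\right)^{2}} = \frac{37931 + 43071}{-5 + 44521} = \frac{81002}{44516} = 81002 \cdot \frac{1}{44516} = \frac{40501}{22258}$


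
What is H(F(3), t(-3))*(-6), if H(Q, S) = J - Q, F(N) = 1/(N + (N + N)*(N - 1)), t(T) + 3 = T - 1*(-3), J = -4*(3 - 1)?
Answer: 242/5 ≈ 48.400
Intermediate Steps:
J = -8 (J = -4*2 = -8)
t(T) = T (t(T) = -3 + (T - 1*(-3)) = -3 + (T + 3) = -3 + (3 + T) = T)
F(N) = 1/(N + 2*N*(-1 + N)) (F(N) = 1/(N + (2*N)*(-1 + N)) = 1/(N + 2*N*(-1 + N)))
H(Q, S) = -8 - Q
H(F(3), t(-3))*(-6) = (-8 - 1/(3*(-1 + 2*3)))*(-6) = (-8 - 1/(3*(-1 + 6)))*(-6) = (-8 - 1/(3*5))*(-6) = (-8 - 1*1/15)*(-6) = (-8 - 1/15)*(-6) = -121/15*(-6) = 242/5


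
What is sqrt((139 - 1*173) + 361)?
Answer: sqrt(327) ≈ 18.083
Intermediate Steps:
sqrt((139 - 1*173) + 361) = sqrt((139 - 173) + 361) = sqrt(-34 + 361) = sqrt(327)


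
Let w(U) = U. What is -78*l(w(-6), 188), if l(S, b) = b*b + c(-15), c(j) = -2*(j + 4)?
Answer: -2758548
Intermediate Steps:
c(j) = -8 - 2*j (c(j) = -2*(4 + j) = -8 - 2*j)
l(S, b) = 22 + b² (l(S, b) = b*b + (-8 - 2*(-15)) = b² + (-8 + 30) = b² + 22 = 22 + b²)
-78*l(w(-6), 188) = -78*(22 + 188²) = -78*(22 + 35344) = -78*35366 = -2758548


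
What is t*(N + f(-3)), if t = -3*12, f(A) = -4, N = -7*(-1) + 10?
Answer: -468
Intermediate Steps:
N = 17 (N = 7 + 10 = 17)
t = -36
t*(N + f(-3)) = -36*(17 - 4) = -36*13 = -468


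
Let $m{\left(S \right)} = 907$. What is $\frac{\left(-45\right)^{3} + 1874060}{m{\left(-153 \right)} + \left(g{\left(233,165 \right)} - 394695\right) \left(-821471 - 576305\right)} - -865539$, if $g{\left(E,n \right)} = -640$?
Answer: $\frac{478288002015930248}{552589775867} \approx 8.6554 \cdot 10^{5}$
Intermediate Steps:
$\frac{\left(-45\right)^{3} + 1874060}{m{\left(-153 \right)} + \left(g{\left(233,165 \right)} - 394695\right) \left(-821471 - 576305\right)} - -865539 = \frac{\left(-45\right)^{3} + 1874060}{907 + \left(-640 - 394695\right) \left(-821471 - 576305\right)} - -865539 = \frac{-91125 + 1874060}{907 - -552589774960} + 865539 = \frac{1782935}{907 + 552589774960} + 865539 = \frac{1782935}{552589775867} + 865539 = \frac{478288002015930248}{552589775867}$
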